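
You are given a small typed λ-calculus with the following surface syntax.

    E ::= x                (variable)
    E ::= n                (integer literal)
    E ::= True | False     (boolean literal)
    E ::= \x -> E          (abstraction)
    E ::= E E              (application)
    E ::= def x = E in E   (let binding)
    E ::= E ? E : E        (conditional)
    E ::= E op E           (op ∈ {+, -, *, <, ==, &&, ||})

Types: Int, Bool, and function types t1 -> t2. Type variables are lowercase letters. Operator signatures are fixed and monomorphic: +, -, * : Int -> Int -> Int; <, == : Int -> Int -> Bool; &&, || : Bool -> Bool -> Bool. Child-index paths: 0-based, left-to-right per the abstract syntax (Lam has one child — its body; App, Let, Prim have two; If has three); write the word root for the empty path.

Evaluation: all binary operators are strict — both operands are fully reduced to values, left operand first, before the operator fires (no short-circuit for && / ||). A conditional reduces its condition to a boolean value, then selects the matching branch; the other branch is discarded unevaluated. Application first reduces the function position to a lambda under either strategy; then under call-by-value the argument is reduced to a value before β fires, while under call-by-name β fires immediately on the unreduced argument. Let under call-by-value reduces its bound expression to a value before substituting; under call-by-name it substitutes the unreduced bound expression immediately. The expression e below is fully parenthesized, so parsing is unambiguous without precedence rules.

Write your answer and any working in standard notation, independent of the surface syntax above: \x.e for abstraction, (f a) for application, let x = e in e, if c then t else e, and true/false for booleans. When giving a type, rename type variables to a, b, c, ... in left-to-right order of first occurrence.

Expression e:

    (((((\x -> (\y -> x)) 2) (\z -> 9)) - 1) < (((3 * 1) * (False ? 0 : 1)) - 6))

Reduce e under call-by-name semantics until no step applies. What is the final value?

Working:
step 0: (((((\x.(\y.x)) 2) (\z.9)) - 1) < (((3 * 1) * (if false then 0 else 1)) - 6))
step 1: [beta@0.0.0] ((((\y.2) (\z.9)) - 1) < (((3 * 1) * (if false then 0 else 1)) - 6))
step 2: [beta@0.0] ((2 - 1) < (((3 * 1) * (if false then 0 else 1)) - 6))
step 3: [delta@0] (1 < (((3 * 1) * (if false then 0 else 1)) - 6))
step 4: [delta@1.0.0] (1 < ((3 * (if false then 0 else 1)) - 6))
step 5: [if@1.0.1] (1 < ((3 * 1) - 6))
step 6: [delta@1.0] (1 < (3 - 6))
step 7: [delta@1] (1 < -3)
step 8: [delta@root] false

Answer: false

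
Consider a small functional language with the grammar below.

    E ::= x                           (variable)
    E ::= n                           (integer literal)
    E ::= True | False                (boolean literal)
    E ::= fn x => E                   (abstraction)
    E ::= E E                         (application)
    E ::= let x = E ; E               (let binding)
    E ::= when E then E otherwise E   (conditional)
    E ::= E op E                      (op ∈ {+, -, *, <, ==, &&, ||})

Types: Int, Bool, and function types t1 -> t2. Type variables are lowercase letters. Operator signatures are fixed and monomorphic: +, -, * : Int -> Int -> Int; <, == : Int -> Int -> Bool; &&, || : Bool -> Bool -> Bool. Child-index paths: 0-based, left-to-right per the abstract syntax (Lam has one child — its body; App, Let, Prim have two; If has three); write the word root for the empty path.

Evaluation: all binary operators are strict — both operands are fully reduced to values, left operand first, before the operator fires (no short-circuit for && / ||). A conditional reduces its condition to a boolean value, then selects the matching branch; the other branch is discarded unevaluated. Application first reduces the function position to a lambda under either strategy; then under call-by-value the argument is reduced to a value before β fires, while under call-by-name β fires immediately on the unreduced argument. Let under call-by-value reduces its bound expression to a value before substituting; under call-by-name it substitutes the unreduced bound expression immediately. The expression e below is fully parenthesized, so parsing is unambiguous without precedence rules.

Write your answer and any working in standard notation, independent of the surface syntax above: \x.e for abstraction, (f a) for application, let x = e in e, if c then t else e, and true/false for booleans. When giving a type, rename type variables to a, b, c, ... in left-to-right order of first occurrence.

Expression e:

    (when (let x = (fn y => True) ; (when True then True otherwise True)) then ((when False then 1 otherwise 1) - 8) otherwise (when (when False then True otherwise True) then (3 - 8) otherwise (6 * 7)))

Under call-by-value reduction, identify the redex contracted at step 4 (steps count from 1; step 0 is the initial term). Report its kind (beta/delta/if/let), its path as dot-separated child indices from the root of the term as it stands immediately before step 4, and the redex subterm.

Trace:
step 0: (if (let x = (\y.true) in (if true then true else true)) then ((if false then 1 else 1) - 8) else (if (if false then true else true) then (3 - 8) else (6 * 7)))
step 1: [let@0] (if (if true then true else true) then ((if false then 1 else 1) - 8) else (if (if false then true else true) then (3 - 8) else (6 * 7)))
step 2: [if@0] (if true then ((if false then 1 else 1) - 8) else (if (if false then true else true) then (3 - 8) else (6 * 7)))
step 3: [if@root] ((if false then 1 else 1) - 8)
step 4: [if@0] (1 - 8)

Answer: if at 0 : (if false then 1 else 1)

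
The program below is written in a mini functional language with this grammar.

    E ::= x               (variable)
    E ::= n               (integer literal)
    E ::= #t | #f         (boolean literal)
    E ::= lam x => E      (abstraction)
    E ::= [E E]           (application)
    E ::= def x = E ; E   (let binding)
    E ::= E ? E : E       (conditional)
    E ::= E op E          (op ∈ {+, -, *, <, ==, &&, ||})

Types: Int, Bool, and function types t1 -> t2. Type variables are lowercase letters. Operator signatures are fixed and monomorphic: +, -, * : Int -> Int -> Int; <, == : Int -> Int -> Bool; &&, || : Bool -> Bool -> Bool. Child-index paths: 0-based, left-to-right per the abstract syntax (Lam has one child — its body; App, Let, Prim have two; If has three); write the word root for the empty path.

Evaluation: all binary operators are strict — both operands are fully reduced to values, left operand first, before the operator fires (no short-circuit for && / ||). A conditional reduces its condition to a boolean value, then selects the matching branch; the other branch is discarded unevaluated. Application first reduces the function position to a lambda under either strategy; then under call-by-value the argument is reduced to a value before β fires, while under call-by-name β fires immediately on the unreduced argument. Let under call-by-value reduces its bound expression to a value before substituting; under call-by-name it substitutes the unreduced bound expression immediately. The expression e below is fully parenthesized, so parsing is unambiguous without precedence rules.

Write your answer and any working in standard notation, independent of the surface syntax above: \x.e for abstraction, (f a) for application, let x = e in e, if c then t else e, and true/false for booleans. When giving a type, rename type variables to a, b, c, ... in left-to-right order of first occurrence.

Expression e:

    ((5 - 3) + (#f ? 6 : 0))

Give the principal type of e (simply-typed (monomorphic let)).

Answer: Int

Derivation:
  unify Int ~ Int
  unify Int ~ Int
  unify Int ~ Int
  unify Bool ~ Bool
  unify Int ~ Int
  unify Int ~ Int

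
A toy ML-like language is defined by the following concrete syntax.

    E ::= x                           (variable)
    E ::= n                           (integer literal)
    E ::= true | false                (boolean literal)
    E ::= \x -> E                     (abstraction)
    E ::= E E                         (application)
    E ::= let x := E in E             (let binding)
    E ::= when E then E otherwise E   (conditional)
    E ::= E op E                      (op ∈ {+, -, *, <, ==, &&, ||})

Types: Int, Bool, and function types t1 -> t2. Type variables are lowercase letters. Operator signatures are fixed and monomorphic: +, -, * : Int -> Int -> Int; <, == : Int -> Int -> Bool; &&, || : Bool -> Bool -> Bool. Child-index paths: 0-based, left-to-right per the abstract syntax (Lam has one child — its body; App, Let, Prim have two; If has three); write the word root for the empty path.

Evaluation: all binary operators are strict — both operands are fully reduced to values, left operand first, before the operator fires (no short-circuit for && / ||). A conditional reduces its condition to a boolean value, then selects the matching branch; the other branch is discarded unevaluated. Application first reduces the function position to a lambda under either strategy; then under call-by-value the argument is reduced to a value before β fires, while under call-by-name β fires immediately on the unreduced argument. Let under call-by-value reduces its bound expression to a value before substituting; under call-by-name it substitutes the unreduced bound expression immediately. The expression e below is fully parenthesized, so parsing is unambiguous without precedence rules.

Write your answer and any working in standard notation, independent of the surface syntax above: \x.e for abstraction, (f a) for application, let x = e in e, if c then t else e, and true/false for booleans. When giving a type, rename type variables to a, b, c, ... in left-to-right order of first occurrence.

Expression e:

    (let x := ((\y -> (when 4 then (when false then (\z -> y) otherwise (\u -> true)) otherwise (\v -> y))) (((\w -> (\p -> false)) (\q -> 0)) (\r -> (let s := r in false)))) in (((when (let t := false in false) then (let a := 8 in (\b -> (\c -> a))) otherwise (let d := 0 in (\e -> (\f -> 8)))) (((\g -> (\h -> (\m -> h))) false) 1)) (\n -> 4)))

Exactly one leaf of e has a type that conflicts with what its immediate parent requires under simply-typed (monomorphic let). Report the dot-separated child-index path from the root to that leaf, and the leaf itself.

Answer: 0.0.0.0 : 4

Derivation:
  unify Int ~ Bool
  FAIL: mismatch Int ~ Bool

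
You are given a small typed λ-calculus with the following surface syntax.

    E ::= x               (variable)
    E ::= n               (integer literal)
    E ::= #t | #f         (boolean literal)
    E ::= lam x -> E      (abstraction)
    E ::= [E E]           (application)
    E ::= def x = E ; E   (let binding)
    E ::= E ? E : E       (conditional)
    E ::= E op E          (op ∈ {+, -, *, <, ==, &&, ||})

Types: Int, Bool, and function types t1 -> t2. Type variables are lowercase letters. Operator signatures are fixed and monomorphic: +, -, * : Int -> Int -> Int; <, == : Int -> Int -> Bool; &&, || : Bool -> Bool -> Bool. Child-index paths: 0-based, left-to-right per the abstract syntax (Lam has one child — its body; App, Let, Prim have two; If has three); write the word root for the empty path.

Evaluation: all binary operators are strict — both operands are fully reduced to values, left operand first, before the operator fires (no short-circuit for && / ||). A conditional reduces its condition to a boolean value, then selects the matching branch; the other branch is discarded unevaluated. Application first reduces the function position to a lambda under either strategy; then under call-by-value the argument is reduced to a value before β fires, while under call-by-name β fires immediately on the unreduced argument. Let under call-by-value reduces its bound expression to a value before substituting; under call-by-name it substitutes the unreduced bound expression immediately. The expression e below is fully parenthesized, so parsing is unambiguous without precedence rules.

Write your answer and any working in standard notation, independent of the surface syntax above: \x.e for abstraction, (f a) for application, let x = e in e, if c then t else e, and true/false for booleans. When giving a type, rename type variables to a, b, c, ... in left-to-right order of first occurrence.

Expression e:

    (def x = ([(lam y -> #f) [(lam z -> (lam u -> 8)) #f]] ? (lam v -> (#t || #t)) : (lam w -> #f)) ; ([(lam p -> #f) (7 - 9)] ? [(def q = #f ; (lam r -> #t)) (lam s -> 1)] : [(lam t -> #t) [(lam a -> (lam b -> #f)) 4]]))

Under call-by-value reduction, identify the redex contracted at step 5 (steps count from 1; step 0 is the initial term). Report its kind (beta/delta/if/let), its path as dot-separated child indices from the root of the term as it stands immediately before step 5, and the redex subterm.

Trace:
step 0: (let x = (if ((\y.false) ((\z.(\u.8)) false)) then (\v.(true || true)) else (\w.false)) in (if ((\p.false) (7 - 9)) then ((let q = false in (\r.true)) (\s.1)) else ((\t.true) ((\a.(\b.false)) 4))))
step 1: [beta@0.0.1] (let x = (if ((\y.false) (\u.8)) then (\v.(true || true)) else (\w.false)) in (if ((\p.false) (7 - 9)) then ((let q = false in (\r.true)) (\s.1)) else ((\t.true) ((\a.(\b.false)) 4))))
step 2: [beta@0.0] (let x = (if false then (\v.(true || true)) else (\w.false)) in (if ((\p.false) (7 - 9)) then ((let q = false in (\r.true)) (\s.1)) else ((\t.true) ((\a.(\b.false)) 4))))
step 3: [if@0] (let x = (\w.false) in (if ((\p.false) (7 - 9)) then ((let q = false in (\r.true)) (\s.1)) else ((\t.true) ((\a.(\b.false)) 4))))
step 4: [let@root] (if ((\p.false) (7 - 9)) then ((let q = false in (\r.true)) (\s.1)) else ((\t.true) ((\a.(\b.false)) 4)))
step 5: [delta@0.1] (if ((\p.false) -2) then ((let q = false in (\r.true)) (\s.1)) else ((\t.true) ((\a.(\b.false)) 4)))

Answer: delta at 0.1 : (7 - 9)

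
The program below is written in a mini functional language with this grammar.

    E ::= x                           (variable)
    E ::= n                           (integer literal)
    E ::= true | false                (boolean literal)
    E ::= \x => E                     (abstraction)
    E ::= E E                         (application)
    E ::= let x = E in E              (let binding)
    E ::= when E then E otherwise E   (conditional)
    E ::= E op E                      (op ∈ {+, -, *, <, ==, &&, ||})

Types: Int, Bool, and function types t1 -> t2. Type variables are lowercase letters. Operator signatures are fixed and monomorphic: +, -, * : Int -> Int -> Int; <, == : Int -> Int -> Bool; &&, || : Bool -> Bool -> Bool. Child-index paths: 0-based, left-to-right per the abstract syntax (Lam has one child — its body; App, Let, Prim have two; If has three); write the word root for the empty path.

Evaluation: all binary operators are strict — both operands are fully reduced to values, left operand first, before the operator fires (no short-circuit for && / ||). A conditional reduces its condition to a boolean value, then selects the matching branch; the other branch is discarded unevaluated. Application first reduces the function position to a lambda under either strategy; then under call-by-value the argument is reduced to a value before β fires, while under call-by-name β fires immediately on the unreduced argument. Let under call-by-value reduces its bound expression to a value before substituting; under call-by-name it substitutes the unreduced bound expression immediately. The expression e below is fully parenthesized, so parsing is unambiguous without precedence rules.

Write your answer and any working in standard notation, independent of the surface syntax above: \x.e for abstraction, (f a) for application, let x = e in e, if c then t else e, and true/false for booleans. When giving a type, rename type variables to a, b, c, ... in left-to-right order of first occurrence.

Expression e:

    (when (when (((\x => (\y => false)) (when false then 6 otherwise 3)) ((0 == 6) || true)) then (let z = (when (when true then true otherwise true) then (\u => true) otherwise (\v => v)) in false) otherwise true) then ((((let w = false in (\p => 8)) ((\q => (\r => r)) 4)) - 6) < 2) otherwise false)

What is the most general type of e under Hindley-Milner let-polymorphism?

Answer: Bool

Derivation:
\y._ : b -> Bool
\x._ : a -> b -> Bool
  unify Bool ~ Bool
  unify Int ~ Int
  unify a -> b -> Bool ~ Int -> c
  unify a ~ Int
  unify b -> Bool ~ c
_ _ : b -> Bool
  unify Int ~ Int
  unify Int ~ Int
  unify Bool ~ Bool
  unify Bool ~ Bool
  unify b -> Bool ~ Bool -> d
  unify b ~ Bool
  unify Bool ~ d
_ _ : Bool
  unify Bool ~ Bool
  unify Bool ~ Bool
  unify Bool ~ Bool
  unify Bool ~ Bool
\u._ : e -> Bool
v : f
\v._ : f -> f
  unify e -> Bool ~ f -> f
  unify e ~ f
  unify Bool ~ f
let z : Bool -> Bool
  unify Bool ~ Bool
  unify Bool ~ Bool
let w : Bool
\p._ : g -> Int
r : i
\r._ : i -> i
\q._ : h -> i -> i
  unify h -> i -> i ~ Int -> j
  unify h ~ Int
  unify i -> i ~ j
_ _ : i -> i
  unify g -> Int ~ (i -> i) -> k
  unify g ~ i -> i
  unify Int ~ k
_ _ : Int
  unify Int ~ Int
  unify Int ~ Int
  unify Int ~ Int
  unify Int ~ Int
  unify Bool ~ Bool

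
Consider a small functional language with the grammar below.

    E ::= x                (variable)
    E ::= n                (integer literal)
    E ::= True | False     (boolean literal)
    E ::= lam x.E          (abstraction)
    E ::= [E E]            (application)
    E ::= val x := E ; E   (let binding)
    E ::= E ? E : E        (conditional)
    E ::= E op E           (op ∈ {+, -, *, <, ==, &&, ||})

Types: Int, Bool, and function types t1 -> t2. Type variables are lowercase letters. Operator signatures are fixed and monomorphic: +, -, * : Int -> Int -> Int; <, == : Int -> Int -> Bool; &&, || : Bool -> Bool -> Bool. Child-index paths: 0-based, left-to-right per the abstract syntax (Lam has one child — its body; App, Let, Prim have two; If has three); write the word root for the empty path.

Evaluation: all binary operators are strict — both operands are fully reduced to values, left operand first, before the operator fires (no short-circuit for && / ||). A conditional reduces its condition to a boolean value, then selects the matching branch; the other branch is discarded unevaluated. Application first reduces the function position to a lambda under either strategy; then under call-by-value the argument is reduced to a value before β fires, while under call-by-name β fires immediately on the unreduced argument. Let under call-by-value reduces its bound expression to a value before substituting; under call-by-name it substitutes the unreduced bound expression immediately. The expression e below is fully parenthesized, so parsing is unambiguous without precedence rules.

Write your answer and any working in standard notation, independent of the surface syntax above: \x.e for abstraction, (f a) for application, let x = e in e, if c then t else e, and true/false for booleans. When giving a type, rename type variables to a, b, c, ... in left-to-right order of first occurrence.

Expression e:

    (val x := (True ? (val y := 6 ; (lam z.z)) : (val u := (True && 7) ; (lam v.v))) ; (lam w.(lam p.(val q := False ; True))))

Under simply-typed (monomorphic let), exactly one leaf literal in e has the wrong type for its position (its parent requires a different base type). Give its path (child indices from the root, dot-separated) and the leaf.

Derivation:
  unify Bool ~ Bool
let y : Int
z : a
\z._ : a -> a
  unify Bool ~ Bool
  unify Int ~ Bool
  FAIL: mismatch Int ~ Bool

Answer: 0.2.0.1 : 7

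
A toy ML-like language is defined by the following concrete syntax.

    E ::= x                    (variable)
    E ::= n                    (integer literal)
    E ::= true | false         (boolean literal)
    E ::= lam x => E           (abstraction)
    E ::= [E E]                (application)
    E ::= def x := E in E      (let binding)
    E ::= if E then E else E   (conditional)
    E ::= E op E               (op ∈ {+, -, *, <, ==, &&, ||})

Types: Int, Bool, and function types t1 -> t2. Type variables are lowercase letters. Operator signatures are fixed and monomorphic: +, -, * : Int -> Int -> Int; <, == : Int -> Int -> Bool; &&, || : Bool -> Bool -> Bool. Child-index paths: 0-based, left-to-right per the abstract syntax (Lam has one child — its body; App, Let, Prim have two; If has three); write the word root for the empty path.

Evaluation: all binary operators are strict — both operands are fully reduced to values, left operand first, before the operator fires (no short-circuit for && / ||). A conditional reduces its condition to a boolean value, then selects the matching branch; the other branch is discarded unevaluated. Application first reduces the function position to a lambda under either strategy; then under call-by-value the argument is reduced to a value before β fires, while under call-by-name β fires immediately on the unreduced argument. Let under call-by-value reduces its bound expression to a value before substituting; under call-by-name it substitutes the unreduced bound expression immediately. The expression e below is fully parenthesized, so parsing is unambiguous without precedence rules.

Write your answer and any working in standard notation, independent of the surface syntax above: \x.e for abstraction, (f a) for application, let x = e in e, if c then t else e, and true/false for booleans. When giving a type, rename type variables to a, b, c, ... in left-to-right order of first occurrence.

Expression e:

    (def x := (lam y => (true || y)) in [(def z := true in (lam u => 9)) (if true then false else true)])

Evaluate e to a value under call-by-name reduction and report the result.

Answer: 9

Derivation:
step 0: (let x = (\y.(true || y)) in ((let z = true in (\u.9)) (if true then false else true)))
step 1: [let@root] ((let z = true in (\u.9)) (if true then false else true))
step 2: [let@0] ((\u.9) (if true then false else true))
step 3: [beta@root] 9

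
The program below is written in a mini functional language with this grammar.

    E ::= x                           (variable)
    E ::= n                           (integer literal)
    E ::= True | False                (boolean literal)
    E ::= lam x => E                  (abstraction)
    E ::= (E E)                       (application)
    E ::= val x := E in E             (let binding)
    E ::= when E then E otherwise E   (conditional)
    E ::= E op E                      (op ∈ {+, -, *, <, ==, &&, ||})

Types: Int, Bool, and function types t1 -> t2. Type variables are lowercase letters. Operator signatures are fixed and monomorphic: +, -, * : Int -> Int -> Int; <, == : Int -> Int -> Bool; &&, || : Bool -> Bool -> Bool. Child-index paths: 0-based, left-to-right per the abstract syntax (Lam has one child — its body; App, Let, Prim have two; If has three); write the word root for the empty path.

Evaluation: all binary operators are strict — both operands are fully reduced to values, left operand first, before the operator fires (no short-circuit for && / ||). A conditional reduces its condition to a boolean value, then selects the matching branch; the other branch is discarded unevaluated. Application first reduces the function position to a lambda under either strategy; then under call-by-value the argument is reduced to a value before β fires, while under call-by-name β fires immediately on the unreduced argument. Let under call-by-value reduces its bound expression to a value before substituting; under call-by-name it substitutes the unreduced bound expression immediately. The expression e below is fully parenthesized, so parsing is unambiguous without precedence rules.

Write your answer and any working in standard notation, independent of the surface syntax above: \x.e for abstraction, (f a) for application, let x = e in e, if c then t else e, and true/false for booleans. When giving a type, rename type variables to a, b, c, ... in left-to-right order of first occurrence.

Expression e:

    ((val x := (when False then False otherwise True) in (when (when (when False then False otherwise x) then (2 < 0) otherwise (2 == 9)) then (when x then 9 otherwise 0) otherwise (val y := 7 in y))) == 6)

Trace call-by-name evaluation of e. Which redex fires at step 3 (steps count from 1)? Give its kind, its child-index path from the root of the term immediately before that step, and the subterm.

Derivation:
step 0: ((let x = (if false then false else true) in (if (if (if false then false else x) then (2 < 0) else (2 == 9)) then (if x then 9 else 0) else (let y = 7 in y))) == 6)
step 1: [let@0] ((if (if (if false then false else (if false then false else true)) then (2 < 0) else (2 == 9)) then (if (if false then false else true) then 9 else 0) else (let y = 7 in y)) == 6)
step 2: [if@0.0.0] ((if (if (if false then false else true) then (2 < 0) else (2 == 9)) then (if (if false then false else true) then 9 else 0) else (let y = 7 in y)) == 6)
step 3: [if@0.0.0] ((if (if true then (2 < 0) else (2 == 9)) then (if (if false then false else true) then 9 else 0) else (let y = 7 in y)) == 6)

Answer: if at 0.0.0 : (if false then false else true)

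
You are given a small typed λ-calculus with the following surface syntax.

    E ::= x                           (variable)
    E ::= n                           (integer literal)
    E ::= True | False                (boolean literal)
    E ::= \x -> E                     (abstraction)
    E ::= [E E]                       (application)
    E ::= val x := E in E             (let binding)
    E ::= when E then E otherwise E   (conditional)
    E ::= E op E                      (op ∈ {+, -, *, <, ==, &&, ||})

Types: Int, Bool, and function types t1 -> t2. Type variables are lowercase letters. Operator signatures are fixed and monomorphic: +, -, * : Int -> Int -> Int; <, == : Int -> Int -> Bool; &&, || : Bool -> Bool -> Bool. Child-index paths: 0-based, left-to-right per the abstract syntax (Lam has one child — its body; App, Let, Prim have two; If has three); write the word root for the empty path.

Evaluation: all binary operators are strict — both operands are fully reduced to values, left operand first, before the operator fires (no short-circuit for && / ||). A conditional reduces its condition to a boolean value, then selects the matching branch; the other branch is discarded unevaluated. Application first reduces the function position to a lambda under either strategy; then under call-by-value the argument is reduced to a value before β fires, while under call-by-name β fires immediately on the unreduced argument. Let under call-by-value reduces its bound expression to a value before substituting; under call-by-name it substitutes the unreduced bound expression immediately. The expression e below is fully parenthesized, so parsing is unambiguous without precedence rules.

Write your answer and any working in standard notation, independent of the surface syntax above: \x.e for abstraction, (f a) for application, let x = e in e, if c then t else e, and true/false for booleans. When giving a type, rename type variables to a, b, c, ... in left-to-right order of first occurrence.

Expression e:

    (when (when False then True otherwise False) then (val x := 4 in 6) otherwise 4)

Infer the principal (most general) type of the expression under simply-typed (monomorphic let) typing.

Working:
  unify Bool ~ Bool
  unify Bool ~ Bool
  unify Bool ~ Bool
let x : Int
  unify Int ~ Int

Answer: Int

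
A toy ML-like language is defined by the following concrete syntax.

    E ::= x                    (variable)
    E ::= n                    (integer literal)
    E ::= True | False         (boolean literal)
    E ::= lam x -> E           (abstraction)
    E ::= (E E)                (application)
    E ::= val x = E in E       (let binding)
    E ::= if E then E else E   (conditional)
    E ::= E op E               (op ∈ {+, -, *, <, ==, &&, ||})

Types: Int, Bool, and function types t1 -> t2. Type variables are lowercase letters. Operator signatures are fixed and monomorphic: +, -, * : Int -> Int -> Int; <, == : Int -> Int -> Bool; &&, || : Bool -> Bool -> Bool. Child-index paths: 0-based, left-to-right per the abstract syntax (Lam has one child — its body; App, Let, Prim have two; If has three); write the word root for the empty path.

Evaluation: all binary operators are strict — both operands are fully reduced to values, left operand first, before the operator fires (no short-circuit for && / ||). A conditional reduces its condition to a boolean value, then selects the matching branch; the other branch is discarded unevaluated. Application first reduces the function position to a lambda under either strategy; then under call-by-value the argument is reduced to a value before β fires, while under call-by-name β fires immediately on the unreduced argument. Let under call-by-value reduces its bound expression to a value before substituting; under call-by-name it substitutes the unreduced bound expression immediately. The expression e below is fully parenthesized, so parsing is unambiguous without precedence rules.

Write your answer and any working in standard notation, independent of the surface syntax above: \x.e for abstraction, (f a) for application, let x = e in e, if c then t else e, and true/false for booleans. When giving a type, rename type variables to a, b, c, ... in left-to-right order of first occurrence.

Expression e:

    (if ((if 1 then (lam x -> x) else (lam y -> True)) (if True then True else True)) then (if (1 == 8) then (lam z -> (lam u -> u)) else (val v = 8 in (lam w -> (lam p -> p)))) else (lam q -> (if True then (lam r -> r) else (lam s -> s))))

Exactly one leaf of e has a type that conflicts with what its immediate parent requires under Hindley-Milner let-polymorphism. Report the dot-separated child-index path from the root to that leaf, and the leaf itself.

Answer: 0.0.0 : 1

Trace:
  unify Int ~ Bool
  FAIL: mismatch Int ~ Bool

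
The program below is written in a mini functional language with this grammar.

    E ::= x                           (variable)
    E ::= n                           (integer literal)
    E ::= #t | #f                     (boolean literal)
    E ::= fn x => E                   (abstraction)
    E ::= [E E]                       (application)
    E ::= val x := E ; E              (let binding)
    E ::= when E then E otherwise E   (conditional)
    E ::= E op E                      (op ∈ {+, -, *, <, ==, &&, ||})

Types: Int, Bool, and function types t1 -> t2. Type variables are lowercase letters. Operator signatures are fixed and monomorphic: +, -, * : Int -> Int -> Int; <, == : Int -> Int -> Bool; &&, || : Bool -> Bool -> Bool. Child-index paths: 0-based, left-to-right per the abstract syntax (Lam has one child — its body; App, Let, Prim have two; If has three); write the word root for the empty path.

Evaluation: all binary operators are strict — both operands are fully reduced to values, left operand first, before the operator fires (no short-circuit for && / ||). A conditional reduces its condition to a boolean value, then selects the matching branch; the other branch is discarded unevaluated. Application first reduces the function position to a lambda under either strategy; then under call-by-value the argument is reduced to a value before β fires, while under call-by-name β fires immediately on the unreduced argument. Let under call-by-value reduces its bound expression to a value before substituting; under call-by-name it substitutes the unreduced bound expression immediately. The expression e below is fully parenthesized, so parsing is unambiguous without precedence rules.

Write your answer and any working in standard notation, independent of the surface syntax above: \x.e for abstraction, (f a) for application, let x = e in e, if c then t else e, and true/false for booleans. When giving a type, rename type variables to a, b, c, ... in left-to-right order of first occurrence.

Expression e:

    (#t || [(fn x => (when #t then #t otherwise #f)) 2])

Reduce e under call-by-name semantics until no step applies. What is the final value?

Answer: true

Working:
step 0: (true || ((\x.(if true then true else false)) 2))
step 1: [beta@1] (true || (if true then true else false))
step 2: [if@1] (true || true)
step 3: [delta@root] true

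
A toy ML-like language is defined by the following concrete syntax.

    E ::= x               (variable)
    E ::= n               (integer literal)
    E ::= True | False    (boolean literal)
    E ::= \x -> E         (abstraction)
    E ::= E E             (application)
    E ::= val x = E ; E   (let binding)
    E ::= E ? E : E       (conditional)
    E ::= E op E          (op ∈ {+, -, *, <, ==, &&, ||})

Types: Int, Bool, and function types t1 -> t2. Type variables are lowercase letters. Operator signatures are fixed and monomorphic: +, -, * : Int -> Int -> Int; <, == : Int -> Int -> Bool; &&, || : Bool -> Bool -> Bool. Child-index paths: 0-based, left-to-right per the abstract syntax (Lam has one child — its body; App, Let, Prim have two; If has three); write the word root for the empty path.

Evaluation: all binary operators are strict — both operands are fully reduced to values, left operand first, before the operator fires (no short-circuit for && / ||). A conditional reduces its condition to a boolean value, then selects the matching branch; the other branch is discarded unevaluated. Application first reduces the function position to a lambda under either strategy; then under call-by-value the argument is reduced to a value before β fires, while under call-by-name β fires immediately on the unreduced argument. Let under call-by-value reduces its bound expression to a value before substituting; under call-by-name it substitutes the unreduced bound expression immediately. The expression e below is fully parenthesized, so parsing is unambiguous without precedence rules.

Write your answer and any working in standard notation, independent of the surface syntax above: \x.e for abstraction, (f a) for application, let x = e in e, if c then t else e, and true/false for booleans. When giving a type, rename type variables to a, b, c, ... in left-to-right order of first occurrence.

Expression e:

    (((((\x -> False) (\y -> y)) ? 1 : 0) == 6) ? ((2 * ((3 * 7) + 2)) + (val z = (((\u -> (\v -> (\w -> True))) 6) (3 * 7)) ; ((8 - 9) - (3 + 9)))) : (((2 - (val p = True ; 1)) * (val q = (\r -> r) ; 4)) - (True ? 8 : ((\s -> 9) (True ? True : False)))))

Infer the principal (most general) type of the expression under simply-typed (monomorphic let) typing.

Answer: Int

Working:
\x._ : a -> Bool
y : b
\y._ : b -> b
  unify a -> Bool ~ (b -> b) -> c
  unify a ~ b -> b
  unify Bool ~ c
_ _ : Bool
  unify Bool ~ Bool
  unify Int ~ Int
  unify Int ~ Int
  unify Int ~ Int
  unify Bool ~ Bool
  unify Int ~ Int
  unify Int ~ Int
  unify Int ~ Int
  unify Int ~ Int
  unify Int ~ Int
  unify Int ~ Int
  unify Int ~ Int
\w._ : f -> Bool
\v._ : e -> f -> Bool
\u._ : d -> e -> f -> Bool
  unify d -> e -> f -> Bool ~ Int -> g
  unify d ~ Int
  unify e -> f -> Bool ~ g
_ _ : e -> f -> Bool
  unify Int ~ Int
  unify Int ~ Int
  unify e -> f -> Bool ~ Int -> h
  unify e ~ Int
  unify f -> Bool ~ h
_ _ : f -> Bool
let z : f -> Bool
  unify Int ~ Int
  unify Int ~ Int
  unify Int ~ Int
  unify Int ~ Int
  unify Int ~ Int
  unify Int ~ Int
  unify Int ~ Int
  unify Int ~ Int
let p : Bool
  unify Int ~ Int
  unify Int ~ Int
r : i
\r._ : i -> i
let q : i -> i
  unify Int ~ Int
  unify Int ~ Int
  unify Bool ~ Bool
\s._ : j -> Int
  unify Bool ~ Bool
  unify Bool ~ Bool
  unify j -> Int ~ Bool -> k
  unify j ~ Bool
  unify Int ~ k
_ _ : Int
  unify Int ~ Int
  unify Int ~ Int
  unify Int ~ Int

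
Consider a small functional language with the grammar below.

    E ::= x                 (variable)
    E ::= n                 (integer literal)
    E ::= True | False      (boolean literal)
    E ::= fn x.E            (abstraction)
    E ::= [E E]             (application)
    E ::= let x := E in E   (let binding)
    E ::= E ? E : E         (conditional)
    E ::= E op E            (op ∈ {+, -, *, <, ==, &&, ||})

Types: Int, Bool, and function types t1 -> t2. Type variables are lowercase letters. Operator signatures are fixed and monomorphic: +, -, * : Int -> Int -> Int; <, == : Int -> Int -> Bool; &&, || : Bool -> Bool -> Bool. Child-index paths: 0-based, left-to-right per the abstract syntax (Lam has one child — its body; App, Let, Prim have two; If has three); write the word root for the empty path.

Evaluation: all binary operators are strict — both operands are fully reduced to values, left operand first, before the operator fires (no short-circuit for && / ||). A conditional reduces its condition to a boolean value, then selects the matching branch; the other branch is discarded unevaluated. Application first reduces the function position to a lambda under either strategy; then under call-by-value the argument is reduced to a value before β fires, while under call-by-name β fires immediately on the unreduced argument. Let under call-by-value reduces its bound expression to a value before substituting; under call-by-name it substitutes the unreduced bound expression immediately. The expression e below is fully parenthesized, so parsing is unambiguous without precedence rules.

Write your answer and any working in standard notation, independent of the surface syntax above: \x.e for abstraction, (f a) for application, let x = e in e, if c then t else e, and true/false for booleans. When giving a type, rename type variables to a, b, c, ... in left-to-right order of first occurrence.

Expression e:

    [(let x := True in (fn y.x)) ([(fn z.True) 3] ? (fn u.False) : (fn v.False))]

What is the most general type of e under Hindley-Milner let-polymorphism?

Answer: Bool

Derivation:
let x : Bool
x : Bool
\y._ : a -> Bool
\z._ : b -> Bool
  unify b -> Bool ~ Int -> c
  unify b ~ Int
  unify Bool ~ c
_ _ : Bool
  unify Bool ~ Bool
\u._ : d -> Bool
\v._ : e -> Bool
  unify d -> Bool ~ e -> Bool
  unify d ~ e
  unify Bool ~ Bool
  unify a -> Bool ~ (e -> Bool) -> f
  unify a ~ e -> Bool
  unify Bool ~ f
_ _ : Bool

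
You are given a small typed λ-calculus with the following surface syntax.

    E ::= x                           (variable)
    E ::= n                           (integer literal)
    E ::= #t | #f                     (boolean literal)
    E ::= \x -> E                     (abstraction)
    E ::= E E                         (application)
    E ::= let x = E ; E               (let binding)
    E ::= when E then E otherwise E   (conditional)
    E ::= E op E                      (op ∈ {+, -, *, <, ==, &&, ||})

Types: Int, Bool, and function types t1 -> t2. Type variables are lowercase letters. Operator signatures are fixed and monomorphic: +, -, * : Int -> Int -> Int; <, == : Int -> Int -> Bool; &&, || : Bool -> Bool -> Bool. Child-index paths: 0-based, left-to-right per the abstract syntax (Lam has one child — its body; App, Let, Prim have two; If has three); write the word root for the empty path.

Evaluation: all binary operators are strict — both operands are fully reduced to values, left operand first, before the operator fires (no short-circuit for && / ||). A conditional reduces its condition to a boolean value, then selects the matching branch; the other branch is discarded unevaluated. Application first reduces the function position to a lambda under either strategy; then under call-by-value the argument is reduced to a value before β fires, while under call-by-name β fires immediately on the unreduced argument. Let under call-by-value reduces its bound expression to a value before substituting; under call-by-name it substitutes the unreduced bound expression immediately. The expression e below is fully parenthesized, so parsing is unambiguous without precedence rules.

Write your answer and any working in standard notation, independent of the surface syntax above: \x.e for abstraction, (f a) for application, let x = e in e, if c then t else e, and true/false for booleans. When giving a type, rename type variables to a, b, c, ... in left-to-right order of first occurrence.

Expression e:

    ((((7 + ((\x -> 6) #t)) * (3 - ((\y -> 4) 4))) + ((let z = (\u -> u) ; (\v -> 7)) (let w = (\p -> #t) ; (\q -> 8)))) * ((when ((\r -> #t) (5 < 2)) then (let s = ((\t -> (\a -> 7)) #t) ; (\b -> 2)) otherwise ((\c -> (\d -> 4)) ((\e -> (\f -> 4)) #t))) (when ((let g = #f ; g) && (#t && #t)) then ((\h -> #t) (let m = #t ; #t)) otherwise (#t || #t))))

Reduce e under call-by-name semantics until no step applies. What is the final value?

Working:
step 0: ((((7 + ((\x.6) true)) * (3 - ((\y.4) 4))) + ((let z = (\u.u) in (\v.7)) (let w = (\p.true) in (\q.8)))) * ((if ((\r.true) (5 < 2)) then (let s = ((\t.(\a.7)) true) in (\b.2)) else ((\c.(\d.4)) ((\e.(\f.4)) true))) (if ((let g = false in g) && (true && true)) then ((\h.true) (let m = true in true)) else (true || true))))
step 1: [beta@0.0.0.1] ((((7 + 6) * (3 - ((\y.4) 4))) + ((let z = (\u.u) in (\v.7)) (let w = (\p.true) in (\q.8)))) * ((if ((\r.true) (5 < 2)) then (let s = ((\t.(\a.7)) true) in (\b.2)) else ((\c.(\d.4)) ((\e.(\f.4)) true))) (if ((let g = false in g) && (true && true)) then ((\h.true) (let m = true in true)) else (true || true))))
step 2: [delta@0.0.0] (((13 * (3 - ((\y.4) 4))) + ((let z = (\u.u) in (\v.7)) (let w = (\p.true) in (\q.8)))) * ((if ((\r.true) (5 < 2)) then (let s = ((\t.(\a.7)) true) in (\b.2)) else ((\c.(\d.4)) ((\e.(\f.4)) true))) (if ((let g = false in g) && (true && true)) then ((\h.true) (let m = true in true)) else (true || true))))
step 3: [beta@0.0.1.1] (((13 * (3 - 4)) + ((let z = (\u.u) in (\v.7)) (let w = (\p.true) in (\q.8)))) * ((if ((\r.true) (5 < 2)) then (let s = ((\t.(\a.7)) true) in (\b.2)) else ((\c.(\d.4)) ((\e.(\f.4)) true))) (if ((let g = false in g) && (true && true)) then ((\h.true) (let m = true in true)) else (true || true))))
step 4: [delta@0.0.1] (((13 * -1) + ((let z = (\u.u) in (\v.7)) (let w = (\p.true) in (\q.8)))) * ((if ((\r.true) (5 < 2)) then (let s = ((\t.(\a.7)) true) in (\b.2)) else ((\c.(\d.4)) ((\e.(\f.4)) true))) (if ((let g = false in g) && (true && true)) then ((\h.true) (let m = true in true)) else (true || true))))
step 5: [delta@0.0] ((-13 + ((let z = (\u.u) in (\v.7)) (let w = (\p.true) in (\q.8)))) * ((if ((\r.true) (5 < 2)) then (let s = ((\t.(\a.7)) true) in (\b.2)) else ((\c.(\d.4)) ((\e.(\f.4)) true))) (if ((let g = false in g) && (true && true)) then ((\h.true) (let m = true in true)) else (true || true))))
step 6: [let@0.1.0] ((-13 + ((\v.7) (let w = (\p.true) in (\q.8)))) * ((if ((\r.true) (5 < 2)) then (let s = ((\t.(\a.7)) true) in (\b.2)) else ((\c.(\d.4)) ((\e.(\f.4)) true))) (if ((let g = false in g) && (true && true)) then ((\h.true) (let m = true in true)) else (true || true))))
step 7: [beta@0.1] ((-13 + 7) * ((if ((\r.true) (5 < 2)) then (let s = ((\t.(\a.7)) true) in (\b.2)) else ((\c.(\d.4)) ((\e.(\f.4)) true))) (if ((let g = false in g) && (true && true)) then ((\h.true) (let m = true in true)) else (true || true))))
step 8: [delta@0] (-6 * ((if ((\r.true) (5 < 2)) then (let s = ((\t.(\a.7)) true) in (\b.2)) else ((\c.(\d.4)) ((\e.(\f.4)) true))) (if ((let g = false in g) && (true && true)) then ((\h.true) (let m = true in true)) else (true || true))))
step 9: [beta@1.0.0] (-6 * ((if true then (let s = ((\t.(\a.7)) true) in (\b.2)) else ((\c.(\d.4)) ((\e.(\f.4)) true))) (if ((let g = false in g) && (true && true)) then ((\h.true) (let m = true in true)) else (true || true))))
step 10: [if@1.0] (-6 * ((let s = ((\t.(\a.7)) true) in (\b.2)) (if ((let g = false in g) && (true && true)) then ((\h.true) (let m = true in true)) else (true || true))))
step 11: [let@1.0] (-6 * ((\b.2) (if ((let g = false in g) && (true && true)) then ((\h.true) (let m = true in true)) else (true || true))))
step 12: [beta@1] (-6 * 2)
step 13: [delta@root] -12

Answer: -12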